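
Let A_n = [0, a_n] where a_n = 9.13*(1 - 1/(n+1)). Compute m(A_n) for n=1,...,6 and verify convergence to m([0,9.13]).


By continuity of measure from below: if A_n increases to A, then m(A_n) -> m(A).
Here A = [0, 9.13], so m(A) = 9.13
Step 1: a_1 = 9.13*(1 - 1/2) = 4.565, m(A_1) = 4.565
Step 2: a_2 = 9.13*(1 - 1/3) = 6.0867, m(A_2) = 6.0867
Step 3: a_3 = 9.13*(1 - 1/4) = 6.8475, m(A_3) = 6.8475
Step 4: a_4 = 9.13*(1 - 1/5) = 7.304, m(A_4) = 7.304
Step 5: a_5 = 9.13*(1 - 1/6) = 7.6083, m(A_5) = 7.6083
Step 6: a_6 = 9.13*(1 - 1/7) = 7.8257, m(A_6) = 7.8257
Limit: m(A_n) -> m([0,9.13]) = 9.13


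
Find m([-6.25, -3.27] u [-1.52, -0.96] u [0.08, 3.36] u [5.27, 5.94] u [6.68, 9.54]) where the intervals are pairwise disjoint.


For pairwise disjoint intervals, m(union) = sum of lengths.
= (-3.27 - -6.25) + (-0.96 - -1.52) + (3.36 - 0.08) + (5.94 - 5.27) + (9.54 - 6.68)
= 2.98 + 0.56 + 3.28 + 0.67 + 2.86
= 10.35


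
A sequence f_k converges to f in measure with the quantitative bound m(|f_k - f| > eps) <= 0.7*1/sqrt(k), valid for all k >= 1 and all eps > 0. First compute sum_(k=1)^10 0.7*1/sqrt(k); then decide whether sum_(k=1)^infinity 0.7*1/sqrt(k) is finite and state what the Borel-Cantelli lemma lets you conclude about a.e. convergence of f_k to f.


Step 1: List the terms 0.7*1/sqrt(k) for k = 1 to 10:
  k=1: 0.7
  k=2: 0.494975
  k=3: 0.404145
  k=4: 0.35
  k=5: 0.31305
  k=6: 0.285774
  k=7: 0.264575
  k=8: 0.247487
  k=9: 0.233333
  k=10: 0.221359
Step 2: Partial sum = 0.7 + 0.494975 + 0.404145 + 0.35 + 0.31305 + 0.285774 + 0.264575 + 0.247487 + 0.233333 + 0.221359
     = 3.514699
Step 3: The full series sum_(k>=1) 0.7*1/sqrt(k) diverges (p-series with p = 1/2 <= 1; a nonzero constant multiple of a divergent series diverges).
Step 4: The (first) Borel-Cantelli lemma requires a summable sequence of measures, so it does not apply here;
        from this bound alone no conclusion about a.e. convergence can be drawn (convergence in measure still
        gives an a.e.-convergent subsequence, but not a.e. convergence of the whole sequence).
Conclusion: series diverges; Borel-Cantelli is inconclusive about a.e. convergence of f_k.


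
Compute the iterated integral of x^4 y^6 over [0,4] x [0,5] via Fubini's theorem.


By Fubini's theorem, the double integral factors as a product of single integrals:
Step 1: integral_0^4 x^4 dx = [x^5/5] from 0 to 4
     = 4^5/5 = 204.8
Step 2: integral_0^5 y^6 dy = [y^7/7] from 0 to 5
     = 5^7/7 = 11160.714286
Step 3: Double integral = 204.8 * 11160.714286 = 2.285714e+06


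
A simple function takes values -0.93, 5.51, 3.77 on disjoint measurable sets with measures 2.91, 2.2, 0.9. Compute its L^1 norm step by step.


Step 1: Compute |f_i|^1 for each value:
  |-0.93|^1 = 0.93
  |5.51|^1 = 5.51
  |3.77|^1 = 3.77
Step 2: Multiply by measures and sum:
  0.93 * 2.91 = 2.7063
  5.51 * 2.2 = 12.122
  3.77 * 0.9 = 3.393
Sum = 2.7063 + 12.122 + 3.393 = 18.2213
Step 3: Take the p-th root:
||f||_1 = (18.2213)^(1/1) = 18.2213


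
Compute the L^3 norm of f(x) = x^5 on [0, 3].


Step 1: ||f||_3 = (integral_0^3 |x^5|^3 dx)^(1/3)
     = (integral_0^3 x^15 dx)^(1/3)
Step 2: integral_0^3 x^15 dx = [x^16/(16)] from 0 to 3 = 3^16/16
     = 43046721/16 = 2.690420e+06
Step 3: ||f||_3 = (2.690420e+06)^(1/3) = 139.08278


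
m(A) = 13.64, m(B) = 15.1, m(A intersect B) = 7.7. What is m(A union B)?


By inclusion-exclusion: m(A u B) = m(A) + m(B) - m(A n B)
= 13.64 + 15.1 - 7.7
= 21.04


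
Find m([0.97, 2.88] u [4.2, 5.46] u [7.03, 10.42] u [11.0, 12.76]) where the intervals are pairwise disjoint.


For pairwise disjoint intervals, m(union) = sum of lengths.
= (2.88 - 0.97) + (5.46 - 4.2) + (10.42 - 7.03) + (12.76 - 11.0)
= 1.91 + 1.26 + 3.39 + 1.76
= 8.32


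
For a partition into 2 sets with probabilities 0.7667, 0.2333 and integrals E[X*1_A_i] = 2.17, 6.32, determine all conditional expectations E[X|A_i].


For each cell A_i: E[X|A_i] = E[X*1_A_i] / P(A_i)
Step 1: E[X|A_1] = 2.17 / 0.7667 = 2.830312
Step 2: E[X|A_2] = 6.32 / 0.2333 = 27.089584
Verification: E[X] = sum E[X*1_A_i] = 2.17 + 6.32 = 8.49


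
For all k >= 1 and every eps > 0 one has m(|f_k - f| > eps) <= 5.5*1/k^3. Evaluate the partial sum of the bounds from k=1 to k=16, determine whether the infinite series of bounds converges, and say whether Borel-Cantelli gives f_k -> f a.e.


Step 1: List the terms 5.5*1/k^3 for k = 1 to 16:
  k=1: 5.5
  k=2: 0.6875
  k=3: 0.203704
  k=4: 0.085938
  k=5: 0.044
  k=6: 0.025463
  k=7: 0.016035
  k=8: 0.010742
  k=9: 0.007545
  k=10: 0.0055
  k=11: 0.004132
  k=12: 0.003183
  k=13: 0.002503
  k=14: 0.002004
  k=15: 0.00163
  k=16: 0.001343
Step 2: Partial sum = 5.5 + 0.6875 + 0.203704 + 0.085938 + 0.044 + 0.025463 + 0.016035 + 0.010742 + 0.007545 + 0.0055 + 0.004132 + 0.003183 + 0.002503 + 0.002004 + 0.00163 + 0.001343
     = 6.601221
Step 3: The full series sum_(k>=1) 5.5*1/k^3 converges (p-series with p = 3 > 1; a constant multiple of a convergent series converges).
Step 4: Fix eps > 0. Since sum_k m(|f_k - f| > eps) < infinity, the Borel-Cantelli lemma gives
        m(limsup_k {|f_k - f| > eps}) = 0, i.e. for a.e. x, |f_k(x) - f(x)| <= eps for all large k.
        Applying this with eps = 1/j for j = 1, 2, ... and intersecting the countably many full-measure sets,
        for a.e. x we get limsup_k |f_k(x) - f(x)| <= 1/j for every j, hence f_k -> f almost everywhere.
Conclusion: series converges; Borel-Cantelli yields f_k -> f a.e.


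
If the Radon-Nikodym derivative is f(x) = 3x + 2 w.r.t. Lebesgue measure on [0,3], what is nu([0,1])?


nu(A) = integral_A (dnu/dmu) dmu = integral_0^1 (3x + 2) dx
Step 1: Antiderivative F(x) = (3/2)x^2 + 2x
Step 2: F(1) = (3/2)*1^2 + 2*1 = 1.5 + 2 = 3.5
Step 3: F(0) = (3/2)*0^2 + 2*0 = 0.0 + 0 = 0.0
Step 4: nu([0,1]) = F(1) - F(0) = 3.5 - 0.0 = 3.5


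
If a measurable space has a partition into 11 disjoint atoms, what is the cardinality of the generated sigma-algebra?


Each element of the sigma-algebra is a union of some subset of the 11 atoms.
The number of such subsets is 2^11 = 2048.


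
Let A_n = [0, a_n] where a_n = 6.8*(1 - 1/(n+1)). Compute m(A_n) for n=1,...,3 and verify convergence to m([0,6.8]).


By continuity of measure from below: if A_n increases to A, then m(A_n) -> m(A).
Here A = [0, 6.8], so m(A) = 6.8
Step 1: a_1 = 6.8*(1 - 1/2) = 3.4, m(A_1) = 3.4
Step 2: a_2 = 6.8*(1 - 1/3) = 4.5333, m(A_2) = 4.5333
Step 3: a_3 = 6.8*(1 - 1/4) = 5.1, m(A_3) = 5.1
Limit: m(A_n) -> m([0,6.8]) = 6.8


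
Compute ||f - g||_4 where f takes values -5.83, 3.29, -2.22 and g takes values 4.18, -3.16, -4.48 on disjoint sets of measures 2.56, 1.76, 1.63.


Step 1: Compute differences f_i - g_i:
  -5.83 - 4.18 = -10.01
  3.29 - -3.16 = 6.45
  -2.22 - -4.48 = 2.26
Step 2: Compute |diff|^4 * measure for each set:
  |-10.01|^4 * 2.56 = 10040.06004 * 2.56 = 25702.553702
  |6.45|^4 * 1.76 = 1730.768006 * 1.76 = 3046.151691
  |2.26|^4 * 1.63 = 26.087578 * 1.63 = 42.522752
Step 3: Sum = 28791.228145
Step 4: ||f-g||_4 = (28791.228145)^(1/4) = 13.026119


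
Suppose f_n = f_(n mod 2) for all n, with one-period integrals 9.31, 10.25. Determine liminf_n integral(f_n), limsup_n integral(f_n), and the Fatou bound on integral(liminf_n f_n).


The sequence (integral(f_n)) is periodic with period 2, repeating the values 9.31, 10.25 indefinitely.
Step 1: For a periodic sequence, every tail (a_m, a_(m+1), ...) contains all 2 period values infinitely often.
Step 2: Hence inf of every tail = min of the period values = min(9.31, 10.25) = 9.31.
        liminf_n integral(f_n) = sup over m of (inf of tail from m) = 9.31.
Step 3: Similarly sup of every tail = max of the period values = 10.25.
        limsup_n integral(f_n) = 10.25.
Step 4: Fatou's lemma: integral(liminf_n f_n) <= liminf_n integral(f_n) = 9.31.
        So the integral of the pointwise liminf is at most 9.31.


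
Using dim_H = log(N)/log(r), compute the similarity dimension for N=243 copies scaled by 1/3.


For a self-similar set with N copies scaled by 1/r:
dim_H = log(N)/log(r) = log(243)/log(3)
= 5.493061/1.098612
= 5


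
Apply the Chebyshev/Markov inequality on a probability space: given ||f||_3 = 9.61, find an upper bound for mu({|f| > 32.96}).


Chebyshev/Markov inequality: mu(|f| > eps) <= (||f||_p / eps)^p
Step 1: ||f||_3 / eps = 9.61 / 32.96 = 0.291566
Step 2: Raise to power p = 3:
  (0.291566)^3 = 0.024786
Step 3: Therefore mu(|f| > 32.96) <= 0.024786


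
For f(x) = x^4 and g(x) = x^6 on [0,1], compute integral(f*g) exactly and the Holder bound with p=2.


Step 1: Exact integral of f*g = integral(x^10, 0, 1) = 1/11
     = 0.090909
Step 2: Holder bound with p=2, q=2:
  ||f||_p = (integral x^8 dx)^(1/2) = (1/9)^(1/2) = 0.333333
  ||g||_q = (integral x^12 dx)^(1/2) = (1/13)^(1/2) = 0.27735
Step 3: Holder bound = ||f||_p * ||g||_q = 0.333333 * 0.27735 = 0.09245
Verification: 0.090909 <= 0.09245 (Holder holds)


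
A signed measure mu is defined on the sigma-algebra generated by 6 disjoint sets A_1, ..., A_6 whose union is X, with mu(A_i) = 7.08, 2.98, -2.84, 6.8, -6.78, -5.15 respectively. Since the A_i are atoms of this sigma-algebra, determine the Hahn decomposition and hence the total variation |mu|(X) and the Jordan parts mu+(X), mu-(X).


Step 1: Every measurable set is a union of atoms (the cells / points), so a Hahn decomposition is
  obtained by grouping atoms by sign: P = union of atoms with mu > 0, N = union of the remaining atoms.
  Atoms in P (indices): 1, 2, 4;  atoms in N (indices): 3, 5, 6
  Positive values: 7.08, 2.98, 6.8
  Negative values: -2.84, -6.78, -5.15
Step 2: mu+(X) = mu(P) = sum of positive atom values = 16.86
Step 3: mu-(X) = -mu(N) = sum of |negative atom values| = 14.77
Step 4: |mu|(X) = mu+(X) + mu-(X) = 16.86 + 14.77 = 31.63


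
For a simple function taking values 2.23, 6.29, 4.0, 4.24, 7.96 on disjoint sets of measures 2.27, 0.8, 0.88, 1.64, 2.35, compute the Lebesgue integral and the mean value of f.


Step 1: Integral = sum(value_i * measure_i)
= 2.23*2.27 + 6.29*0.8 + 4.0*0.88 + 4.24*1.64 + 7.96*2.35
= 5.0621 + 5.032 + 3.52 + 6.9536 + 18.706
= 39.2737
Step 2: Total measure of domain = 2.27 + 0.8 + 0.88 + 1.64 + 2.35 = 7.94
Step 3: Average value = 39.2737 / 7.94 = 4.94631


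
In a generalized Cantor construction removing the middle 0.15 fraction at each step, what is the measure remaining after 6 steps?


Step 1: At each step, fraction remaining = 1 - 0.15 = 0.85
Step 2: After 6 steps, measure = (0.85)^6
Step 3: Computing the power step by step:
  After step 1: 0.85
  After step 2: 0.7225
  After step 3: 0.614125
  After step 4: 0.522006
  After step 5: 0.443705
  ...
Result = 0.37715


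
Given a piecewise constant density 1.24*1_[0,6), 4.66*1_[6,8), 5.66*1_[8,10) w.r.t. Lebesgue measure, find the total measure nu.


Integrate each piece of the Radon-Nikodym derivative:
Step 1: integral_0^6 1.24 dx = 1.24*(6-0) = 1.24*6 = 7.44
Step 2: integral_6^8 4.66 dx = 4.66*(8-6) = 4.66*2 = 9.32
Step 3: integral_8^10 5.66 dx = 5.66*(10-8) = 5.66*2 = 11.32
Total: 7.44 + 9.32 + 11.32 = 28.08


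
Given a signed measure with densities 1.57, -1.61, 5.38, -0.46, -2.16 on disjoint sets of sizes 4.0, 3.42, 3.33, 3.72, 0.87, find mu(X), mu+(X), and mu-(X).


Step 1: Compute signed measure on each set:
  Set 1: 1.57 * 4.0 = 6.28
  Set 2: -1.61 * 3.42 = -5.5062
  Set 3: 5.38 * 3.33 = 17.9154
  Set 4: -0.46 * 3.72 = -1.7112
  Set 5: -2.16 * 0.87 = -1.8792
Step 2: Total signed measure = (6.28) + (-5.5062) + (17.9154) + (-1.7112) + (-1.8792)
     = 15.0988
Step 3: Positive part mu+(X) = sum of positive contributions = 24.1954
Step 4: Negative part mu-(X) = |sum of negative contributions| = 9.0966


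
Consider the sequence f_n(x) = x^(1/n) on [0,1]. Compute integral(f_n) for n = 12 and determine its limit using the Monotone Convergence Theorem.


At n = 12: f_12(x) = x^(1/12).
Step 1: integral(x^(1/12), 0, 1) = [x^(1/12+1) / (1/12+1)] from 0 to 1
     = 1 / (1/12 + 1) = 1 / ((12+1)/12) = 12/(12+1)
     = 12/13 = 0.923077
Step 2: As n -> infinity, f_n(x) = x^(1/n) -> 1 for x in (0,1], and f_n is increasing in n.
By MCT, lim_n integral(f_n) = integral(lim_n f_n) = integral(1, 0, 1) = 1.
Step 3: Verify convergence: 12/13 = 0.923077 -> 1


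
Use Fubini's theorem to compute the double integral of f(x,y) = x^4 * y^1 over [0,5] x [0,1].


By Fubini's theorem, the double integral factors as a product of single integrals:
Step 1: integral_0^5 x^4 dx = [x^5/5] from 0 to 5
     = 5^5/5 = 625
Step 2: integral_0^1 y^1 dy = [y^2/2] from 0 to 1
     = 1^2/2 = 0.5
Step 3: Double integral = 625 * 0.5 = 312.5


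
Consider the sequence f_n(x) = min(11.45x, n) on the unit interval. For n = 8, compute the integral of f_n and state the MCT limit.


f(x) = 11.45x on [0,1]; f_n(x) = min(11.45x, n). At n = 8:
Step 1: f(x) reaches 8 at x = 8/11.45 = 0.69869
Step 2: integral(f_8) = integral(11.45x, 0, 0.69869) + integral(8, 0.69869, 1)
       = 11.45*0.69869^2/2 + 8*(1 - 0.69869)
       = 2.79476 + 2.41048
       = 5.20524
Step 3: As n -> infinity, f_n increases to f, so by MCT integral(f_n) -> integral(f) = 11.45/2 = 5.725.
Convergence: integral(f_8) = 5.20524 -> 5.725 as n -> infinity


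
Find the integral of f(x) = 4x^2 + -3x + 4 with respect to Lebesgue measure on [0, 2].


The Lebesgue integral of a Riemann-integrable function agrees with the Riemann integral.
Antiderivative F(x) = (4/3)x^3 + (-3/2)x^2 + 4x
F(2) = (4/3)*2^3 + (-3/2)*2^2 + 4*2
     = (4/3)*8 + (-3/2)*4 + 4*2
     = 10.666667 + -6 + 8
     = 12.666667
F(0) = 0.0
Integral = F(2) - F(0) = 12.666667 - 0.0 = 12.666667


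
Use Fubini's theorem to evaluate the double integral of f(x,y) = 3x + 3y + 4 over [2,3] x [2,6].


By Fubini, integrate in x first, then y.
Step 1: Fix y, integrate over x in [2,3]:
  integral(3x + 3y + 4, x=2..3)
  = 3*(3^2 - 2^2)/2 + (3y + 4)*(3 - 2)
  = 7.5 + (3y + 4)*1
  = 7.5 + 3y + 4
  = 11.5 + 3y
Step 2: Integrate over y in [2,6]:
  integral(11.5 + 3y, y=2..6)
  = 11.5*4 + 3*(6^2 - 2^2)/2
  = 46 + 48
  = 94


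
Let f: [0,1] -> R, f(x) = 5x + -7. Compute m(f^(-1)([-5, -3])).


f^(-1)([-5, -3]) = {x : -5 <= 5x + -7 <= -3}
Solving: (-5 - -7)/5 <= x <= (-3 - -7)/5
= [0.4, 0.8]
Intersecting with [0,1]: [0.4, 0.8]
Measure = 0.8 - 0.4 = 0.4


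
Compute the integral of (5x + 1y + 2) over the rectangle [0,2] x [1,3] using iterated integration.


By Fubini, integrate in x first, then y.
Step 1: Fix y, integrate over x in [0,2]:
  integral(5x + 1y + 2, x=0..2)
  = 5*(2^2 - 0^2)/2 + (1y + 2)*(2 - 0)
  = 10 + (1y + 2)*2
  = 10 + 2y + 4
  = 14 + 2y
Step 2: Integrate over y in [1,3]:
  integral(14 + 2y, y=1..3)
  = 14*2 + 2*(3^2 - 1^2)/2
  = 28 + 8
  = 36


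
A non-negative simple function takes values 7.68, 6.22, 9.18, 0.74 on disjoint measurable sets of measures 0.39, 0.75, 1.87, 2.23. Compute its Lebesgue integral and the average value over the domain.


Step 1: Integral = sum(value_i * measure_i)
= 7.68*0.39 + 6.22*0.75 + 9.18*1.87 + 0.74*2.23
= 2.9952 + 4.665 + 17.1666 + 1.6502
= 26.477
Step 2: Total measure of domain = 0.39 + 0.75 + 1.87 + 2.23 = 5.24
Step 3: Average value = 26.477 / 5.24 = 5.052863


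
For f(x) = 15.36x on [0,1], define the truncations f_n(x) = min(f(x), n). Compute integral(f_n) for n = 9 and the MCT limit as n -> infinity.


f(x) = 15.36x on [0,1]; f_n(x) = min(15.36x, n). At n = 9:
Step 1: f(x) reaches 9 at x = 9/15.36 = 0.585938
Step 2: integral(f_9) = integral(15.36x, 0, 0.585938) + integral(9, 0.585938, 1)
       = 15.36*0.585938^2/2 + 9*(1 - 0.585938)
       = 2.636719 + 3.726562
       = 6.363281
Step 3: As n -> infinity, f_n increases to f, so by MCT integral(f_n) -> integral(f) = 15.36/2 = 7.68.
Convergence: integral(f_9) = 6.363281 -> 7.68 as n -> infinity


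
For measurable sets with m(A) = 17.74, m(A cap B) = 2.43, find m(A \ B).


m(A \ B) = m(A) - m(A n B)
= 17.74 - 2.43
= 15.31


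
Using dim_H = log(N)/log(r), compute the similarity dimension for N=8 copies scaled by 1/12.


For a self-similar set with N copies scaled by 1/r:
dim_H = log(N)/log(r) = log(8)/log(12)
= 2.079442/2.484907
= 0.836829


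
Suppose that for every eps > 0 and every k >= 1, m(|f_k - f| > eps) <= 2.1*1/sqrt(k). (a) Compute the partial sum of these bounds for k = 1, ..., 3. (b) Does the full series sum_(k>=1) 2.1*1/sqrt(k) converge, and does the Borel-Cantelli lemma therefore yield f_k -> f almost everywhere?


Step 1: List the terms 2.1*1/sqrt(k) for k = 1 to 3:
  k=1: 2.1
  k=2: 1.484924
  k=3: 1.212436
Step 2: Partial sum = 2.1 + 1.484924 + 1.212436
     = 4.79736
Step 3: The full series sum_(k>=1) 2.1*1/sqrt(k) diverges (p-series with p = 1/2 <= 1; a nonzero constant multiple of a divergent series diverges).
Step 4: The (first) Borel-Cantelli lemma requires a summable sequence of measures, so it does not apply here;
        from this bound alone no conclusion about a.e. convergence can be drawn (convergence in measure still
        gives an a.e.-convergent subsequence, but not a.e. convergence of the whole sequence).
Conclusion: series diverges; Borel-Cantelli is inconclusive about a.e. convergence of f_k.


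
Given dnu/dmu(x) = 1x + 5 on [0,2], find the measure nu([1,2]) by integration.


nu(A) = integral_A (dnu/dmu) dmu = integral_1^2 (1x + 5) dx
Step 1: Antiderivative F(x) = (1/2)x^2 + 5x
Step 2: F(2) = (1/2)*2^2 + 5*2 = 2 + 10 = 12
Step 3: F(1) = (1/2)*1^2 + 5*1 = 0.5 + 5 = 5.5
Step 4: nu([1,2]) = F(2) - F(1) = 12 - 5.5 = 6.5


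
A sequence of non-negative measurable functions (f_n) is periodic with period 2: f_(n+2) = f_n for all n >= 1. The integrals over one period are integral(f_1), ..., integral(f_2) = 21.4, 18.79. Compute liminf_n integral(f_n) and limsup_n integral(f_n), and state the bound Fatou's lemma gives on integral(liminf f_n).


The sequence (integral(f_n)) is periodic with period 2, repeating the values 21.4, 18.79 indefinitely.
Step 1: For a periodic sequence, every tail (a_m, a_(m+1), ...) contains all 2 period values infinitely often.
Step 2: Hence inf of every tail = min of the period values = min(21.4, 18.79) = 18.79.
        liminf_n integral(f_n) = sup over m of (inf of tail from m) = 18.79.
Step 3: Similarly sup of every tail = max of the period values = 21.4.
        limsup_n integral(f_n) = 21.4.
Step 4: Fatou's lemma: integral(liminf_n f_n) <= liminf_n integral(f_n) = 18.79.
        So the integral of the pointwise liminf is at most 18.79.


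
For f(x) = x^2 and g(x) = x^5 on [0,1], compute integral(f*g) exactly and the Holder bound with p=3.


Step 1: Exact integral of f*g = integral(x^7, 0, 1) = 1/8
     = 0.125
Step 2: Holder bound with p=3, q=1.5:
  ||f||_p = (integral x^6 dx)^(1/3) = (1/7)^(1/3) = 0.522758
  ||g||_q = (integral x^7.5 dx)^(1/1.5) = (1/8.5)^(1/1.5) = 0.240097
Step 3: Holder bound = ||f||_p * ||g||_q = 0.522758 * 0.240097 = 0.125513
Verification: 0.125 <= 0.125513 (Holder holds)


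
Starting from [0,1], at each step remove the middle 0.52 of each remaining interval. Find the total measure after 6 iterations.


Step 1: At each step, fraction remaining = 1 - 0.52 = 0.48
Step 2: After 6 steps, measure = (0.48)^6
Step 3: Computing the power step by step:
  After step 1: 0.48
  After step 2: 0.2304
  After step 3: 0.110592
  After step 4: 0.053084
  After step 5: 0.02548
  ...
Result = 0.012231


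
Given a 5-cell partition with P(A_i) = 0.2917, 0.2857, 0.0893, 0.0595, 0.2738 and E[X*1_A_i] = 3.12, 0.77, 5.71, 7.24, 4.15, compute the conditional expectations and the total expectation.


For each cell A_i: E[X|A_i] = E[X*1_A_i] / P(A_i)
Step 1: E[X|A_1] = 3.12 / 0.2917 = 10.69592
Step 2: E[X|A_2] = 0.77 / 0.2857 = 2.695135
Step 3: E[X|A_3] = 5.71 / 0.0893 = 63.941769
Step 4: E[X|A_4] = 7.24 / 0.0595 = 121.680672
Step 5: E[X|A_5] = 4.15 / 0.2738 = 15.157049
Verification: E[X] = sum E[X*1_A_i] = 3.12 + 0.77 + 5.71 + 7.24 + 4.15 = 20.99


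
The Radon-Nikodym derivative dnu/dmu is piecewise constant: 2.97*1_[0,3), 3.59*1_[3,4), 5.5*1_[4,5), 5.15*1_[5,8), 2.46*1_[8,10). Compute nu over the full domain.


Integrate each piece of the Radon-Nikodym derivative:
Step 1: integral_0^3 2.97 dx = 2.97*(3-0) = 2.97*3 = 8.91
Step 2: integral_3^4 3.59 dx = 3.59*(4-3) = 3.59*1 = 3.59
Step 3: integral_4^5 5.5 dx = 5.5*(5-4) = 5.5*1 = 5.5
Step 4: integral_5^8 5.15 dx = 5.15*(8-5) = 5.15*3 = 15.45
Step 5: integral_8^10 2.46 dx = 2.46*(10-8) = 2.46*2 = 4.92
Total: 8.91 + 3.59 + 5.5 + 15.45 + 4.92 = 38.37


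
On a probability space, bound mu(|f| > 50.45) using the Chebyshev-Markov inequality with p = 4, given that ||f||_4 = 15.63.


Chebyshev/Markov inequality: mu(|f| > eps) <= (||f||_p / eps)^p
Step 1: ||f||_4 / eps = 15.63 / 50.45 = 0.309812
Step 2: Raise to power p = 4:
  (0.309812)^4 = 0.009213
Step 3: Therefore mu(|f| > 50.45) <= 0.009213


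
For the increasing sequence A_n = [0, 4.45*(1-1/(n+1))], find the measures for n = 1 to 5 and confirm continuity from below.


By continuity of measure from below: if A_n increases to A, then m(A_n) -> m(A).
Here A = [0, 4.45], so m(A) = 4.45
Step 1: a_1 = 4.45*(1 - 1/2) = 2.225, m(A_1) = 2.225
Step 2: a_2 = 4.45*(1 - 1/3) = 2.9667, m(A_2) = 2.9667
Step 3: a_3 = 4.45*(1 - 1/4) = 3.3375, m(A_3) = 3.3375
Step 4: a_4 = 4.45*(1 - 1/5) = 3.56, m(A_4) = 3.56
Step 5: a_5 = 4.45*(1 - 1/6) = 3.7083, m(A_5) = 3.7083
Limit: m(A_n) -> m([0,4.45]) = 4.45


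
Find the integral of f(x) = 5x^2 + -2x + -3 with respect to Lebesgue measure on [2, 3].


The Lebesgue integral of a Riemann-integrable function agrees with the Riemann integral.
Antiderivative F(x) = (5/3)x^3 + (-2/2)x^2 + -3x
F(3) = (5/3)*3^3 + (-2/2)*3^2 + -3*3
     = (5/3)*27 + (-2/2)*9 + -3*3
     = 45 + -9 + -9
     = 27
F(2) = 3.333333
Integral = F(3) - F(2) = 27 - 3.333333 = 23.666667


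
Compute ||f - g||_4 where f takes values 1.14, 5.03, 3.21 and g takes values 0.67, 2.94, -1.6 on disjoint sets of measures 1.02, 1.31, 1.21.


Step 1: Compute differences f_i - g_i:
  1.14 - 0.67 = 0.47
  5.03 - 2.94 = 2.09
  3.21 - -1.6 = 4.81
Step 2: Compute |diff|^4 * measure for each set:
  |0.47|^4 * 1.02 = 0.048797 * 1.02 = 0.049773
  |2.09|^4 * 1.31 = 19.080298 * 1.31 = 24.99519
  |4.81|^4 * 1.21 = 535.279123 * 1.21 = 647.687739
Step 3: Sum = 672.732702
Step 4: ||f-g||_4 = (672.732702)^(1/4) = 5.092847


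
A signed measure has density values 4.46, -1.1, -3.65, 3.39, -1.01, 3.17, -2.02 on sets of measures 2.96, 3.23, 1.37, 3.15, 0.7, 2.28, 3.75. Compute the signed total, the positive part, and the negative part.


Step 1: Compute signed measure on each set:
  Set 1: 4.46 * 2.96 = 13.2016
  Set 2: -1.1 * 3.23 = -3.553
  Set 3: -3.65 * 1.37 = -5.0005
  Set 4: 3.39 * 3.15 = 10.6785
  Set 5: -1.01 * 0.7 = -0.707
  Set 6: 3.17 * 2.28 = 7.2276
  Set 7: -2.02 * 3.75 = -7.575
Step 2: Total signed measure = (13.2016) + (-3.553) + (-5.0005) + (10.6785) + (-0.707) + (7.2276) + (-7.575)
     = 14.2722
Step 3: Positive part mu+(X) = sum of positive contributions = 31.1077
Step 4: Negative part mu-(X) = |sum of negative contributions| = 16.8355


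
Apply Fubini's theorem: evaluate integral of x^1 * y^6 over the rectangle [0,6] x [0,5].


By Fubini's theorem, the double integral factors as a product of single integrals:
Step 1: integral_0^6 x^1 dx = [x^2/2] from 0 to 6
     = 6^2/2 = 18
Step 2: integral_0^5 y^6 dy = [y^7/7] from 0 to 5
     = 5^7/7 = 11160.714286
Step 3: Double integral = 18 * 11160.714286 = 200892.857143


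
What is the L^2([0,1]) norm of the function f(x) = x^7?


Step 1: ||f||_2 = (integral_0^1 |x^7|^2 dx)^(1/2)
     = (integral_0^1 x^14 dx)^(1/2)
Step 2: integral_0^1 x^14 dx = [x^15/(15)] from 0 to 1 = 1^15/15
     = 1/15 = 0.066667
Step 3: ||f||_2 = (0.066667)^(1/2) = 0.258199


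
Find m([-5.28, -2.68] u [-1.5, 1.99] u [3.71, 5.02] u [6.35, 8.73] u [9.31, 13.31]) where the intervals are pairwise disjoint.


For pairwise disjoint intervals, m(union) = sum of lengths.
= (-2.68 - -5.28) + (1.99 - -1.5) + (5.02 - 3.71) + (8.73 - 6.35) + (13.31 - 9.31)
= 2.6 + 3.49 + 1.31 + 2.38 + 4
= 13.78


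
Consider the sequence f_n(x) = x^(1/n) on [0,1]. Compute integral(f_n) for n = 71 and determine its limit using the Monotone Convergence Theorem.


At n = 71: f_71(x) = x^(1/71).
Step 1: integral(x^(1/71), 0, 1) = [x^(1/71+1) / (1/71+1)] from 0 to 1
     = 1 / (1/71 + 1) = 1 / ((71+1)/71) = 71/(71+1)
     = 71/72 = 0.986111
Step 2: As n -> infinity, f_n(x) = x^(1/n) -> 1 for x in (0,1], and f_n is increasing in n.
By MCT, lim_n integral(f_n) = integral(lim_n f_n) = integral(1, 0, 1) = 1.
Step 3: Verify convergence: 71/72 = 0.986111 -> 1


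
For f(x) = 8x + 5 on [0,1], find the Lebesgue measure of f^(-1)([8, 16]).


f^(-1)([8, 16]) = {x : 8 <= 8x + 5 <= 16}
Solving: (8 - 5)/8 <= x <= (16 - 5)/8
= [0.375, 1.375]
Intersecting with [0,1]: [0.375, 1]
Measure = 1 - 0.375 = 0.625


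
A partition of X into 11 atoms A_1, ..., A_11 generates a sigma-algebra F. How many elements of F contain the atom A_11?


Each element of F is a union of some subset S of the 11 atoms.
The element contains A_11 iff A_11 is in S.
So we count subsets S of {A_1,...,A_11} with A_11 in S: choose freely among the other 10 atoms.
Count = 2^(11-1) = 2^10 = 1024.


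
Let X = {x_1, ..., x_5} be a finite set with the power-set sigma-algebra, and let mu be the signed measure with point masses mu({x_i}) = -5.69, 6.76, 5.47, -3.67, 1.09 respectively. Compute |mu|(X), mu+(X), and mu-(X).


Step 1: Every measurable set is a union of atoms (the cells / points), so a Hahn decomposition is
  obtained by grouping atoms by sign: P = union of atoms with mu > 0, N = union of the remaining atoms.
  Atoms in P (indices): 2, 3, 5;  atoms in N (indices): 1, 4
  Positive values: 6.76, 5.47, 1.09
  Negative values: -5.69, -3.67
Step 2: mu+(X) = mu(P) = sum of positive atom values = 13.32
Step 3: mu-(X) = -mu(N) = sum of |negative atom values| = 9.36
Step 4: |mu|(X) = mu+(X) + mu-(X) = 13.32 + 9.36 = 22.68


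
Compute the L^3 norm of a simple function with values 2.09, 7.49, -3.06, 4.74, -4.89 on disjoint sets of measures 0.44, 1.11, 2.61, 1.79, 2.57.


Step 1: Compute |f_i|^3 for each value:
  |2.09|^3 = 9.129329
  |7.49|^3 = 420.189749
  |-3.06|^3 = 28.652616
  |4.74|^3 = 106.496424
  |-4.89|^3 = 116.930169
Step 2: Multiply by measures and sum:
  9.129329 * 0.44 = 4.016905
  420.189749 * 1.11 = 466.410621
  28.652616 * 2.61 = 74.783328
  106.496424 * 1.79 = 190.628599
  116.930169 * 2.57 = 300.510534
Sum = 4.016905 + 466.410621 + 74.783328 + 190.628599 + 300.510534 = 1036.349987
Step 3: Take the p-th root:
||f||_3 = (1036.349987)^(1/3) = 10.119727


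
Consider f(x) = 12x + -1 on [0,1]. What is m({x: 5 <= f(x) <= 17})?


f^(-1)([5, 17]) = {x : 5 <= 12x + -1 <= 17}
Solving: (5 - -1)/12 <= x <= (17 - -1)/12
= [0.5, 1.5]
Intersecting with [0,1]: [0.5, 1]
Measure = 1 - 0.5 = 0.5


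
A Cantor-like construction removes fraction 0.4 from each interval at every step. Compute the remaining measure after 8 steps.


Step 1: At each step, fraction remaining = 1 - 0.4 = 0.6
Step 2: After 8 steps, measure = (0.6)^8
Result = 0.016796


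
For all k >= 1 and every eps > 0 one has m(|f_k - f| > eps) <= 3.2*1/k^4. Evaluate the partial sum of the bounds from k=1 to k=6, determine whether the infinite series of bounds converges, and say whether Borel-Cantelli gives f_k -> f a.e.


Step 1: List the terms 3.2*1/k^4 for k = 1 to 6:
  k=1: 3.2
  k=2: 0.2
  k=3: 0.039506
  k=4: 0.0125
  k=5: 0.00512
  k=6: 0.002469
Step 2: Partial sum = 3.2 + 0.2 + 0.039506 + 0.0125 + 0.00512 + 0.002469
     = 3.459595
Step 3: The full series sum_(k>=1) 3.2*1/k^4 converges (p-series with p = 4 > 1; a constant multiple of a convergent series converges).
Step 4: Fix eps > 0. Since sum_k m(|f_k - f| > eps) < infinity, the Borel-Cantelli lemma gives
        m(limsup_k {|f_k - f| > eps}) = 0, i.e. for a.e. x, |f_k(x) - f(x)| <= eps for all large k.
        Applying this with eps = 1/j for j = 1, 2, ... and intersecting the countably many full-measure sets,
        for a.e. x we get limsup_k |f_k(x) - f(x)| <= 1/j for every j, hence f_k -> f almost everywhere.
Conclusion: series converges; Borel-Cantelli yields f_k -> f a.e.


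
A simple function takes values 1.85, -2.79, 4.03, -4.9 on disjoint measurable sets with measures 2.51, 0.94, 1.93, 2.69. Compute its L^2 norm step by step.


Step 1: Compute |f_i|^2 for each value:
  |1.85|^2 = 3.4225
  |-2.79|^2 = 7.7841
  |4.03|^2 = 16.2409
  |-4.9|^2 = 24.01
Step 2: Multiply by measures and sum:
  3.4225 * 2.51 = 8.590475
  7.7841 * 0.94 = 7.317054
  16.2409 * 1.93 = 31.344937
  24.01 * 2.69 = 64.5869
Sum = 8.590475 + 7.317054 + 31.344937 + 64.5869 = 111.839366
Step 3: Take the p-th root:
||f||_2 = (111.839366)^(1/2) = 10.575413


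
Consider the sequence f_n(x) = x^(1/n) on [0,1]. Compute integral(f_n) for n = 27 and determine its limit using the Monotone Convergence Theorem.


At n = 27: f_27(x) = x^(1/27).
Step 1: integral(x^(1/27), 0, 1) = [x^(1/27+1) / (1/27+1)] from 0 to 1
     = 1 / (1/27 + 1) = 1 / ((27+1)/27) = 27/(27+1)
     = 27/28 = 0.964286
Step 2: As n -> infinity, f_n(x) = x^(1/n) -> 1 for x in (0,1], and f_n is increasing in n.
By MCT, lim_n integral(f_n) = integral(lim_n f_n) = integral(1, 0, 1) = 1.
Step 3: Verify convergence: 27/28 = 0.964286 -> 1


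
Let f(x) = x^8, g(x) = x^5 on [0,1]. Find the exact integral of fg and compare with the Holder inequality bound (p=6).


Step 1: Exact integral of f*g = integral(x^13, 0, 1) = 1/14
     = 0.071429
Step 2: Holder bound with p=6, q=1.2:
  ||f||_p = (integral x^48 dx)^(1/6) = (1/49)^(1/6) = 0.522758
  ||g||_q = (integral x^6 dx)^(1/1.2) = (1/7)^(1/1.2) = 0.197584
Step 3: Holder bound = ||f||_p * ||g||_q = 0.522758 * 0.197584 = 0.103289
Verification: 0.071429 <= 0.103289 (Holder holds)


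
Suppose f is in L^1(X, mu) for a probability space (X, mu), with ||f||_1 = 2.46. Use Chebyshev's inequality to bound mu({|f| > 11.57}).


Chebyshev/Markov inequality: mu(|f| > eps) <= (||f||_p / eps)^p
Step 1: ||f||_1 / eps = 2.46 / 11.57 = 0.212619
Step 2: Raise to power p = 1:
  (0.212619)^1 = 0.212619
Step 3: Therefore mu(|f| > 11.57) <= 0.212619


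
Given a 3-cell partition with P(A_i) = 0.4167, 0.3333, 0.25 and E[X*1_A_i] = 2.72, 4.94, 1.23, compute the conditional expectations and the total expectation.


For each cell A_i: E[X|A_i] = E[X*1_A_i] / P(A_i)
Step 1: E[X|A_1] = 2.72 / 0.4167 = 6.527478
Step 2: E[X|A_2] = 4.94 / 0.3333 = 14.821482
Step 3: E[X|A_3] = 1.23 / 0.25 = 4.92
Verification: E[X] = sum E[X*1_A_i] = 2.72 + 4.94 + 1.23 = 8.89


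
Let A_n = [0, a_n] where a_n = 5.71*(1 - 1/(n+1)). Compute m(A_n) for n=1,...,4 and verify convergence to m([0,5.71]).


By continuity of measure from below: if A_n increases to A, then m(A_n) -> m(A).
Here A = [0, 5.71], so m(A) = 5.71
Step 1: a_1 = 5.71*(1 - 1/2) = 2.855, m(A_1) = 2.855
Step 2: a_2 = 5.71*(1 - 1/3) = 3.8067, m(A_2) = 3.8067
Step 3: a_3 = 5.71*(1 - 1/4) = 4.2825, m(A_3) = 4.2825
Step 4: a_4 = 5.71*(1 - 1/5) = 4.568, m(A_4) = 4.568
Limit: m(A_n) -> m([0,5.71]) = 5.71


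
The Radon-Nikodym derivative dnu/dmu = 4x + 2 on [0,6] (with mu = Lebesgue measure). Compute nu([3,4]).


nu(A) = integral_A (dnu/dmu) dmu = integral_3^4 (4x + 2) dx
Step 1: Antiderivative F(x) = (4/2)x^2 + 2x
Step 2: F(4) = (4/2)*4^2 + 2*4 = 32 + 8 = 40
Step 3: F(3) = (4/2)*3^2 + 2*3 = 18 + 6 = 24
Step 4: nu([3,4]) = F(4) - F(3) = 40 - 24 = 16


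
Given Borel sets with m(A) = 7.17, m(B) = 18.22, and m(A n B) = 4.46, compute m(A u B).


By inclusion-exclusion: m(A u B) = m(A) + m(B) - m(A n B)
= 7.17 + 18.22 - 4.46
= 20.93


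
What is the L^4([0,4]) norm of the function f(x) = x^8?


Step 1: ||f||_4 = (integral_0^4 |x^8|^4 dx)^(1/4)
     = (integral_0^4 x^32 dx)^(1/4)
Step 2: integral_0^4 x^32 dx = [x^33/(33)] from 0 to 4 = 4^33/33
     = 73786976294838206464/33 = 2.235969e+18
Step 3: ||f||_4 = (2.235969e+18)^(1/4) = 38669.311845


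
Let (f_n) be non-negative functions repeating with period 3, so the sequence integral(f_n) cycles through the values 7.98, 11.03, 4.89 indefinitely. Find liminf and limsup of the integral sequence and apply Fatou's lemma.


The sequence (integral(f_n)) is periodic with period 3, repeating the values 7.98, 11.03, 4.89 indefinitely.
Step 1: For a periodic sequence, every tail (a_m, a_(m+1), ...) contains all 3 period values infinitely often.
Step 2: Hence inf of every tail = min of the period values = min(7.98, 11.03, 4.89) = 4.89.
        liminf_n integral(f_n) = sup over m of (inf of tail from m) = 4.89.
Step 3: Similarly sup of every tail = max of the period values = 11.03.
        limsup_n integral(f_n) = 11.03.
Step 4: Fatou's lemma: integral(liminf_n f_n) <= liminf_n integral(f_n) = 4.89.
        So the integral of the pointwise liminf is at most 4.89.


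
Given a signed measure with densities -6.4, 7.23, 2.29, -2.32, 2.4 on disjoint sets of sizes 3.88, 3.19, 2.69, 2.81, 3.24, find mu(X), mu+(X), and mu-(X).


Step 1: Compute signed measure on each set:
  Set 1: -6.4 * 3.88 = -24.832
  Set 2: 7.23 * 3.19 = 23.0637
  Set 3: 2.29 * 2.69 = 6.1601
  Set 4: -2.32 * 2.81 = -6.5192
  Set 5: 2.4 * 3.24 = 7.776
Step 2: Total signed measure = (-24.832) + (23.0637) + (6.1601) + (-6.5192) + (7.776)
     = 5.6486
Step 3: Positive part mu+(X) = sum of positive contributions = 36.9998
Step 4: Negative part mu-(X) = |sum of negative contributions| = 31.3512


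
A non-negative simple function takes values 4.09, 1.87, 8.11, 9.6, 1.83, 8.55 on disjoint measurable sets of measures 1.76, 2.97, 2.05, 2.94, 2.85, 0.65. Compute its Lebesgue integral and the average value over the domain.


Step 1: Integral = sum(value_i * measure_i)
= 4.09*1.76 + 1.87*2.97 + 8.11*2.05 + 9.6*2.94 + 1.83*2.85 + 8.55*0.65
= 7.1984 + 5.5539 + 16.6255 + 28.224 + 5.2155 + 5.5575
= 68.3748
Step 2: Total measure of domain = 1.76 + 2.97 + 2.05 + 2.94 + 2.85 + 0.65 = 13.22
Step 3: Average value = 68.3748 / 13.22 = 5.172073


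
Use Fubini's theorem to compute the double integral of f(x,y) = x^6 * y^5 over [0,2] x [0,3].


By Fubini's theorem, the double integral factors as a product of single integrals:
Step 1: integral_0^2 x^6 dx = [x^7/7] from 0 to 2
     = 2^7/7 = 18.285714
Step 2: integral_0^3 y^5 dy = [y^6/6] from 0 to 3
     = 3^6/6 = 121.5
Step 3: Double integral = 18.285714 * 121.5 = 2221.714286


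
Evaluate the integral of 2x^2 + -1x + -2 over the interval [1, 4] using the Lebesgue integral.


The Lebesgue integral of a Riemann-integrable function agrees with the Riemann integral.
Antiderivative F(x) = (2/3)x^3 + (-1/2)x^2 + -2x
F(4) = (2/3)*4^3 + (-1/2)*4^2 + -2*4
     = (2/3)*64 + (-1/2)*16 + -2*4
     = 42.666667 + -8 + -8
     = 26.666667
F(1) = -1.833333
Integral = F(4) - F(1) = 26.666667 - -1.833333 = 28.5


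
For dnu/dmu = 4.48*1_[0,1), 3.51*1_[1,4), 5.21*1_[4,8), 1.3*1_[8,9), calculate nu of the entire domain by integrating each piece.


Integrate each piece of the Radon-Nikodym derivative:
Step 1: integral_0^1 4.48 dx = 4.48*(1-0) = 4.48*1 = 4.48
Step 2: integral_1^4 3.51 dx = 3.51*(4-1) = 3.51*3 = 10.53
Step 3: integral_4^8 5.21 dx = 5.21*(8-4) = 5.21*4 = 20.84
Step 4: integral_8^9 1.3 dx = 1.3*(9-8) = 1.3*1 = 1.3
Total: 4.48 + 10.53 + 20.84 + 1.3 = 37.15


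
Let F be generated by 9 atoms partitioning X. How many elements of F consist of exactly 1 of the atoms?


Each element of F is a union of some subset of the 9 atoms.
Elements that are unions of exactly 1 atoms correspond to 1-element subsets of the 9 atoms.
Count = C(9, 1) = 9! / (1! * 8!) = 9.


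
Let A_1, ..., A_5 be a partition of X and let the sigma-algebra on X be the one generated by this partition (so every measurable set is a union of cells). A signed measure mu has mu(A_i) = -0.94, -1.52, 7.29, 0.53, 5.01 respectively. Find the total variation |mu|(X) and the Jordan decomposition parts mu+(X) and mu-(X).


Step 1: Every measurable set is a union of atoms (the cells / points), so a Hahn decomposition is
  obtained by grouping atoms by sign: P = union of atoms with mu > 0, N = union of the remaining atoms.
  Atoms in P (indices): 3, 4, 5;  atoms in N (indices): 1, 2
  Positive values: 7.29, 0.53, 5.01
  Negative values: -0.94, -1.52
Step 2: mu+(X) = mu(P) = sum of positive atom values = 12.83
Step 3: mu-(X) = -mu(N) = sum of |negative atom values| = 2.46
Step 4: |mu|(X) = mu+(X) + mu-(X) = 12.83 + 2.46 = 15.29


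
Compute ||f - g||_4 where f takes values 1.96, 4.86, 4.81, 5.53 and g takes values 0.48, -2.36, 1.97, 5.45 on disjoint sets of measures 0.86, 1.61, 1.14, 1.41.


Step 1: Compute differences f_i - g_i:
  1.96 - 0.48 = 1.48
  4.86 - -2.36 = 7.22
  4.81 - 1.97 = 2.84
  5.53 - 5.45 = 0.08
Step 2: Compute |diff|^4 * measure for each set:
  |1.48|^4 * 0.86 = 4.797852 * 0.86 = 4.126153
  |7.22|^4 * 1.61 = 2717.370087 * 1.61 = 4374.965839
  |2.84|^4 * 1.14 = 65.053903 * 1.14 = 74.16145
  |0.08|^4 * 1.41 = 4.096000e-05 * 1.41 = 5.775360e-05
Step 3: Sum = 4453.2535
Step 4: ||f-g||_4 = (4453.2535)^(1/4) = 8.169009


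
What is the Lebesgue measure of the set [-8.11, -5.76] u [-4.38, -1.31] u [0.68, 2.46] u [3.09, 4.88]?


For pairwise disjoint intervals, m(union) = sum of lengths.
= (-5.76 - -8.11) + (-1.31 - -4.38) + (2.46 - 0.68) + (4.88 - 3.09)
= 2.35 + 3.07 + 1.78 + 1.79
= 8.99


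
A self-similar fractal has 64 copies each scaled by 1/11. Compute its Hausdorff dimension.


For a self-similar set with N copies scaled by 1/r:
dim_H = log(N)/log(r) = log(64)/log(11)
= 4.158883/2.397895
= 1.734389


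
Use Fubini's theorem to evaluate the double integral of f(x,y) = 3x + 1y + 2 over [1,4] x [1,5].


By Fubini, integrate in x first, then y.
Step 1: Fix y, integrate over x in [1,4]:
  integral(3x + 1y + 2, x=1..4)
  = 3*(4^2 - 1^2)/2 + (1y + 2)*(4 - 1)
  = 22.5 + (1y + 2)*3
  = 22.5 + 3y + 6
  = 28.5 + 3y
Step 2: Integrate over y in [1,5]:
  integral(28.5 + 3y, y=1..5)
  = 28.5*4 + 3*(5^2 - 1^2)/2
  = 114 + 36
  = 150


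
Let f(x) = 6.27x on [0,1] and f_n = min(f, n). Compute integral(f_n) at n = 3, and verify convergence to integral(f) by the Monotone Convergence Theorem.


f(x) = 6.27x on [0,1]; f_n(x) = min(6.27x, n). At n = 3:
Step 1: f(x) reaches 3 at x = 3/6.27 = 0.478469
Step 2: integral(f_3) = integral(6.27x, 0, 0.478469) + integral(3, 0.478469, 1)
       = 6.27*0.478469^2/2 + 3*(1 - 0.478469)
       = 0.717703 + 1.564593
       = 2.282297
Step 3: As n -> infinity, f_n increases to f, so by MCT integral(f_n) -> integral(f) = 6.27/2 = 3.135.
Convergence: integral(f_3) = 2.282297 -> 3.135 as n -> infinity


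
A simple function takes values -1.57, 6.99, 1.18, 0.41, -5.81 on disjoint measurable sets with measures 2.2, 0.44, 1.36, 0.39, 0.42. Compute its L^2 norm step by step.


Step 1: Compute |f_i|^2 for each value:
  |-1.57|^2 = 2.4649
  |6.99|^2 = 48.8601
  |1.18|^2 = 1.3924
  |0.41|^2 = 0.1681
  |-5.81|^2 = 33.7561
Step 2: Multiply by measures and sum:
  2.4649 * 2.2 = 5.42278
  48.8601 * 0.44 = 21.498444
  1.3924 * 1.36 = 1.893664
  0.1681 * 0.39 = 0.065559
  33.7561 * 0.42 = 14.177562
Sum = 5.42278 + 21.498444 + 1.893664 + 0.065559 + 14.177562 = 43.058009
Step 3: Take the p-th root:
||f||_2 = (43.058009)^(1/2) = 6.56186


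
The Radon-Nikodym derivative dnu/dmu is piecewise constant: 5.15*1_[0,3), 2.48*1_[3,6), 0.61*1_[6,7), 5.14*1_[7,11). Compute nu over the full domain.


Integrate each piece of the Radon-Nikodym derivative:
Step 1: integral_0^3 5.15 dx = 5.15*(3-0) = 5.15*3 = 15.45
Step 2: integral_3^6 2.48 dx = 2.48*(6-3) = 2.48*3 = 7.44
Step 3: integral_6^7 0.61 dx = 0.61*(7-6) = 0.61*1 = 0.61
Step 4: integral_7^11 5.14 dx = 5.14*(11-7) = 5.14*4 = 20.56
Total: 15.45 + 7.44 + 0.61 + 20.56 = 44.06


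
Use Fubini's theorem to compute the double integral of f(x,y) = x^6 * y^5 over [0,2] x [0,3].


By Fubini's theorem, the double integral factors as a product of single integrals:
Step 1: integral_0^2 x^6 dx = [x^7/7] from 0 to 2
     = 2^7/7 = 18.285714
Step 2: integral_0^3 y^5 dy = [y^6/6] from 0 to 3
     = 3^6/6 = 121.5
Step 3: Double integral = 18.285714 * 121.5 = 2221.714286


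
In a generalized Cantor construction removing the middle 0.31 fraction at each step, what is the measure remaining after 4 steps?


Step 1: At each step, fraction remaining = 1 - 0.31 = 0.69
Step 2: After 4 steps, measure = (0.69)^4
Step 3: Computing the power step by step:
  After step 1: 0.69
  After step 2: 0.4761
  After step 3: 0.328509
  After step 4: 0.226671
Result = 0.226671
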